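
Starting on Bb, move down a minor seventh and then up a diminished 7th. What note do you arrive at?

A minor seventh down from Bb is C (letter C, 10 semitones down).
A diminished seventh up from C is Bbb (letter B, 9 semitones up).

Bbb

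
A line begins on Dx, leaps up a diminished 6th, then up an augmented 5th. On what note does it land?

F##

A diminished sixth up from D## is B (letter B, 7 semitones up).
An augmented fifth up from B is F## (letter F, 8 semitones up).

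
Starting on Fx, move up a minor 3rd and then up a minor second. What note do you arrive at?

A minor third up from F## is A# (letter A, 3 semitones up).
A minor second up from A# is B (letter B, 1 semitone up).

B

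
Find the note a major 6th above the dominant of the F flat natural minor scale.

Ab

The dominant of Fb natural minor is Cb.
A major sixth (9 semitones) above Cb lands on the letter A, giving Ab.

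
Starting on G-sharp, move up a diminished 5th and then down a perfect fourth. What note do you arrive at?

A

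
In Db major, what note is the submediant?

Degree 6 takes the letter 5 steps above D, which is B.
In major, degree 6 sits 9 semitones above the tonic. Db + 9 semitones is pitch class 10, spelled on B as Bb.

Bb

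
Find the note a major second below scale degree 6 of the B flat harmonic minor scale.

Scale degree 6 of Bb harmonic minor is Gb.
A major second (2 semitones) below Gb lands on the letter F, giving Fb.

Fb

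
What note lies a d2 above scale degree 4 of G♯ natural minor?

Scale degree 4 of G# natural minor is C#.
A diminished second (0 semitones) above C# lands on the letter D, giving Db.

Db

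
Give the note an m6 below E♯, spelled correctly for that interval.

G##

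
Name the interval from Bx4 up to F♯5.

The letter names run B→F, a span of 4 letter steps, so the interval is some kind of fifth.
B## to F# is 5 semitones. A perfect fifth is 7, so 5 makes it doubly diminished.

doubly diminished fifth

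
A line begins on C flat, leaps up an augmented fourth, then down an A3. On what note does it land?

Dbb

An augmented fourth up from Cb is F (letter F, 6 semitones up).
An augmented third down from F is Dbb (letter D, 5 semitones down).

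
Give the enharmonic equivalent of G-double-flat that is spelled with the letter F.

F

Plain F sits at the same pitch as Gbb, so on the letter F the same pitch needs a natural: F.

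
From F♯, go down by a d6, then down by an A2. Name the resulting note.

A diminished sixth down from F# is A## (letter A, 7 semitones down).
An augmented second down from A## is G# (letter G, 3 semitones down).

G#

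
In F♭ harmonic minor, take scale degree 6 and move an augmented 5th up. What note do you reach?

Scale degree 6 of Fb harmonic minor is Dbb.
An augmented fifth (8 semitones) above Dbb lands on the letter A, giving Ab.

Ab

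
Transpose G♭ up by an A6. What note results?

A sixth above G lands on the letter E.
An augmented sixth spans 10 semitones, so Gb moves to pitch class 4. On the letter E that is E.

E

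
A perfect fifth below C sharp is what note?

F#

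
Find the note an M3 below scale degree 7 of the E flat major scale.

Bb

Scale degree 7 of Eb major is D.
A major third (4 semitones) below D lands on the letter B, giving Bb.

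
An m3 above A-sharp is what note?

A third above A lands on the letter C.
A minor third spans 3 semitones, so A# moves to pitch class 1. On the letter C that is C#.

C#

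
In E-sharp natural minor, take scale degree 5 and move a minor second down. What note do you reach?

A##

Scale degree 5 of E# natural minor is B#.
A minor second (1 semitone) below B# lands on the letter A, giving A##.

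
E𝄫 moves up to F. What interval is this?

The letter names run E→F, a span of 1 letter step, so the interval is some kind of second.
Ebb to F is 3 semitones. A major second is 2, so 3 makes it augmented.

augmented second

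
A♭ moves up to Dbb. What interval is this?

Counting letters A–B–C–D gives a fourth.
Ab→Dbb = 4 semitones, 1 narrower than the perfect fourth (5), so diminished.

diminished fourth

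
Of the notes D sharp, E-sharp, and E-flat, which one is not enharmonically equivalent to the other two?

In 12-tone equal temperament, enharmonic equivalents share a pitch class. D# is pitch class 3; E# is pitch class 5; Eb is pitch class 3.
D# and Eb share pitch class 3, while E# is pitch class 5.

E#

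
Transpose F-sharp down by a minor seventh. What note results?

G#

A seventh below F lands on the letter G.
A minor seventh spans 10 semitones, so F# moves to pitch class 8. On the letter G that is G#.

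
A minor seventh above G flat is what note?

Fb

G up a major seventh is F#, so the target letter is F.
From Gb, a minor seventh is 10 semitones up: Fb.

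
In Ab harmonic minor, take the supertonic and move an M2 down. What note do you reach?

The supertonic of Ab harmonic minor is Bb.
A major second (2 semitones) below Bb lands on the letter A, giving Ab.

Ab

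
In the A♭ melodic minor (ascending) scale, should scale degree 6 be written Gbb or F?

F

Each scale degree takes a distinct letter name. Degree 6 of a scale on A must use the letter F.
F and Gbb are enharmonically the same pitch, but only F uses the letter F, so it is the correct spelling here.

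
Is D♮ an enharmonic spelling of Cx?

D is pitch class 2; C## is pitch class 2.
All spellings map to pitch class 2, so they are enharmonically equivalent.

Yes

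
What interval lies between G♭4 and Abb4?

Counting letters G–A gives a second.
Gb→Abb = 1 semitone, 1 narrower than the major second (2), so minor.

minor second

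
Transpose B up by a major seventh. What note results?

A#

B up a major seventh is A#, so the target letter is A.
From B, a major seventh is 11 semitones up: A#.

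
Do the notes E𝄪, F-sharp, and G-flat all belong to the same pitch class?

Yes

E## is pitch class 6; F# is pitch class 6; Gb is pitch class 6.
All spellings map to pitch class 6, so they are enharmonically equivalent.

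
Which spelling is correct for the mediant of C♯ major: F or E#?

E#

Each scale degree takes a distinct letter name. Degree 3 of a scale on C must use the letter E.
E# and F are enharmonically the same pitch, but only E# uses the letter E, so it is the correct spelling here.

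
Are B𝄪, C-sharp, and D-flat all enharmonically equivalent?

B## = pitch class 1 and C# = pitch class 1 and Db = pitch class 1 — the same pitch class, so they are enharmonic equivalents.

Yes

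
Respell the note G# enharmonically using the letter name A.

Ab

Plain A sits 1 semitone above G#, so on the letter A the same pitch needs a flat: Ab.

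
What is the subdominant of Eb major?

The Eb major scale runs Eb F G Ab Bb C D.
Degree 4 is Ab.

Ab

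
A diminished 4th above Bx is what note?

B up a perfect fourth is E, so the target letter is E.
From B##, a diminished fourth is 4 semitones up: E#.

E#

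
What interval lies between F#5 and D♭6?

Counting letters F–G–A–B–C–D gives a sixth.
F#→Db = 7 semitones, 2 narrower than the major sixth (9), so diminished.

diminished sixth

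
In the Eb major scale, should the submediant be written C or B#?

Each scale degree takes a distinct letter name. Degree 6 of a scale on E must use the letter C.
C and B# are enharmonically the same pitch, but only C uses the letter C, so it is the correct spelling here.

C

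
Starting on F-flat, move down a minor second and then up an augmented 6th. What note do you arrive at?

C#

A minor second down from Fb is Eb (letter E, 1 semitone down).
An augmented sixth up from Eb is C# (letter C, 10 semitones up).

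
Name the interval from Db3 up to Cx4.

Counting letters D–E–F–G–A–B–C gives a seventh.
Db→C## = 13 semitones, 2 wider than the major seventh (11), so doubly augmented.

doubly augmented seventh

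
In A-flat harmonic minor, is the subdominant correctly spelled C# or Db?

Each scale degree takes a distinct letter name. Degree 4 of a scale on A must use the letter D.
Db and C# are enharmonically the same pitch, but only Db uses the letter D, so it is the correct spelling here.

Db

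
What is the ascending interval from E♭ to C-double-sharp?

doubly augmented sixth

The letter names run E→C, a span of 5 letter steps, so the interval is some kind of sixth.
Eb to C## is 11 semitones. A major sixth is 9, so 11 makes it doubly augmented.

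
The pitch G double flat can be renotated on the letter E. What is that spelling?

Gbb is pitch class 5. The letter E alone is pitch class 4.
To reach pitch class 5 from E requires an offset of +1 semitone, i.e. sharp: E#.

E#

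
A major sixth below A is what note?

A down a major sixth is C, so the target letter is C.
From A, a major sixth is 9 semitones down: C.

C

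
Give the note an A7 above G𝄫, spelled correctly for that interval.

F

A seventh above G lands on the letter F.
An augmented seventh spans 12 semitones, so Gbb moves to pitch class 5. On the letter F that is F.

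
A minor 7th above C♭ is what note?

A seventh above C lands on the letter B.
A minor seventh spans 10 semitones, so Cb moves to pitch class 9. On the letter B that is Bbb.

Bbb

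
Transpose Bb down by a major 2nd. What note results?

B down a major second is A, so the target letter is A.
From Bb, a major second is 2 semitones down: Ab.

Ab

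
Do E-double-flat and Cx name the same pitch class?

Yes

Ebb is pitch class 2; C## is pitch class 2.
All spellings map to pitch class 2, so they are enharmonically equivalent.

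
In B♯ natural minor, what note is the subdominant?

E#

The B# natural minor scale runs B# C## D# E# F## G# A#.
Degree 4 is E#.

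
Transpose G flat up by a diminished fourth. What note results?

Cbb

G up a perfect fourth is C, so the target letter is C.
From Gb, a diminished fourth is 4 semitones up: Cbb.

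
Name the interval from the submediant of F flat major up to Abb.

The submediant of Fb major is Db.
Db up to Abb: letters D→A make it a fifth; 6 semitones makes it diminished.

diminished fifth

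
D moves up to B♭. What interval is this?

minor sixth

Counting letters D–E–F–G–A–B gives a sixth.
D→Bb = 8 semitones, 1 narrower than the major sixth (9), so minor.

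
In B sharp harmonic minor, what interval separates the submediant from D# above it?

The submediant of B# harmonic minor is G#.
G# up to D#: letters G→D make it a fifth; 7 semitones makes it perfect.

perfect fifth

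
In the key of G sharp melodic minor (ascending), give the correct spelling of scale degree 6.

E#

Degree 6 takes the letter 5 steps above G, which is E.
In melodic minor (ascending), degree 6 sits 9 semitones above the tonic. G# + 9 semitones is pitch class 5, spelled on E as E#.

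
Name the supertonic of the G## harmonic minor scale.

Degree 2 takes the letter 1 step above G, which is A.
In harmonic minor, degree 2 sits 2 semitones above the tonic. G## + 2 semitones is pitch class 11, spelled on A as A##.

A##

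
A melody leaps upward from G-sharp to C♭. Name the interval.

The letter names run G→C, a span of 3 letter steps, so the interval is some kind of fourth.
G# to Cb is 3 semitones. A perfect fourth is 5, so 3 makes it doubly diminished.

doubly diminished fourth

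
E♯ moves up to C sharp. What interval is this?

The letter names run E→C, a span of 5 letter steps, so the interval is some kind of sixth.
E# to C# is 8 semitones. A major sixth is 9, so 8 makes it minor.

minor sixth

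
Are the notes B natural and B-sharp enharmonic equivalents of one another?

No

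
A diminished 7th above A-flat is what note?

A up a major seventh is G#, so the target letter is G.
From Ab, a diminished seventh is 9 semitones up: Gbb.

Gbb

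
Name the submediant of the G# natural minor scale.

E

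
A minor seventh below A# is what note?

A seventh below A lands on the letter B.
A minor seventh spans 10 semitones, so A# moves to pitch class 0. On the letter B that is B#.

B#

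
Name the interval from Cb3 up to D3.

Counting letters C–D gives a second.
Cb→D = 3 semitones, 1 wider than the major second (2), so augmented.

augmented second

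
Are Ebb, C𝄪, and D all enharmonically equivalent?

Ebb = pitch class 2 and C## = pitch class 2 and D = pitch class 2 — the same pitch class, so they are enharmonic equivalents.

Yes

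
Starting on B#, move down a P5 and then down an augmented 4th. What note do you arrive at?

A perfect fifth down from B# is E# (letter E, 7 semitones down).
An augmented fourth down from E# is B (letter B, 6 semitones down).

B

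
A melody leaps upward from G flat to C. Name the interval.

augmented fourth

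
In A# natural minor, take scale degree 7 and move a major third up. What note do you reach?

B#

Scale degree 7 of A# natural minor is G#.
A major third (4 semitones) above G# lands on the letter B, giving B#.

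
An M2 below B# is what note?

A second below B lands on the letter A.
A major second spans 2 semitones, so B# moves to pitch class 10. On the letter A that is A#.

A#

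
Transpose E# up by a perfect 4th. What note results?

A fourth above E lands on the letter A.
A perfect fourth spans 5 semitones, so E# moves to pitch class 10. On the letter A that is A#.

A#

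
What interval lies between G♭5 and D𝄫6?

diminished fifth

The letter names run G→D, a span of 4 letter steps, so the interval is some kind of fifth.
Gb to Dbb is 6 semitones. A perfect fifth is 7, so 6 makes it diminished.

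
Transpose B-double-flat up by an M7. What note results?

Ab

B up a major seventh is A#, so the target letter is A.
From Bbb, a major seventh is 11 semitones up: Ab.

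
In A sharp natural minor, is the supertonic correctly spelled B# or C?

Each scale degree takes a distinct letter name. Degree 2 of a scale on A must use the letter B.
B# and C are enharmonically the same pitch, but only B# uses the letter B, so it is the correct spelling here.

B#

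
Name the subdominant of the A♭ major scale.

Db

The Ab major scale runs Ab Bb C Db Eb F G.
Degree 4 is Db.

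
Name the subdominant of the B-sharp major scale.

E#

The B# major scale runs B# C## D## E# F## G## A##.
Degree 4 is E#.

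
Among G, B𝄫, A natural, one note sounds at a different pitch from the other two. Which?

In 12-tone equal temperament, enharmonic equivalents share a pitch class. G is pitch class 7; Bbb is pitch class 9; A is pitch class 9.
Bbb and A share pitch class 9, while G is pitch class 7.

G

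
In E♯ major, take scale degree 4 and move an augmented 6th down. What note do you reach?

Scale degree 4 of E# major is A#.
An augmented sixth (10 semitones) below A# lands on the letter C, giving C.

C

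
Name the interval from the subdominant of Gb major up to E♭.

The subdominant of Gb major is Cb.
Cb up to Eb: letters C→E make it a third; 4 semitones makes it major.

major third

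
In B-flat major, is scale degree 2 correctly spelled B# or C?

C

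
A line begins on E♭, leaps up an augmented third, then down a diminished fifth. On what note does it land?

An augmented third up from Eb is G# (letter G, 5 semitones up).
A diminished fifth down from G# is C## (letter C, 6 semitones down).

C##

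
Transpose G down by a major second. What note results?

A second below G lands on the letter F.
A major second spans 2 semitones, so G moves to pitch class 5. On the letter F that is F.

F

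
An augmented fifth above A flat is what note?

E

A fifth above A lands on the letter E.
An augmented fifth spans 8 semitones, so Ab moves to pitch class 4. On the letter E that is E.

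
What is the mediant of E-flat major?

G

Degree 3 takes the letter 2 steps above E, which is G.
In major, degree 3 sits 4 semitones above the tonic. Eb + 4 semitones is pitch class 7, spelled on G as G.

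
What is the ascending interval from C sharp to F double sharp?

augmented fourth

Counting letters C–D–E–F gives a fourth.
C#→F## = 6 semitones, 1 wider than the perfect fourth (5), so augmented.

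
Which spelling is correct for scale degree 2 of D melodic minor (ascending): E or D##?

E

Each scale degree takes a distinct letter name. Degree 2 of a scale on D must use the letter E.
E and D## are enharmonically the same pitch, but only E uses the letter E, so it is the correct spelling here.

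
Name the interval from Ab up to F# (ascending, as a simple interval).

augmented sixth

Counting letters A–B–C–D–E–F gives a sixth.
Ab→F# = 10 semitones, 1 wider than the major sixth (9), so augmented.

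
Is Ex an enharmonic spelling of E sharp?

No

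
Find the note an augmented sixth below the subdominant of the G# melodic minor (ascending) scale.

The subdominant of G# melodic minor (ascending) is C#.
An augmented sixth (10 semitones) below C# lands on the letter E, giving Eb.

Eb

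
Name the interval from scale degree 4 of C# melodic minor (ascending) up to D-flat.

diminished sixth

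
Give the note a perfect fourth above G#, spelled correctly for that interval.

C#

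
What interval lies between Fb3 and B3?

doubly augmented fourth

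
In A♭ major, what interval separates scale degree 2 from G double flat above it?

diminished sixth

Scale degree 2 of Ab major is Bb.
Bb up to Gbb: letters B→G make it a sixth; 7 semitones makes it diminished.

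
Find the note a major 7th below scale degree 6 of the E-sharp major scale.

D#

Scale degree 6 of E# major is C##.
A major seventh (11 semitones) below C## lands on the letter D, giving D#.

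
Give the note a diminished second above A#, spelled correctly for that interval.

Bb

A up a major second is B, so the target letter is B.
From A#, a diminished second is 0 semitones up: Bb.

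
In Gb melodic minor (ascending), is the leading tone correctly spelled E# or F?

Each scale degree takes a distinct letter name. Degree 7 of a scale on G must use the letter F.
F and E# are enharmonically the same pitch, but only F uses the letter F, so it is the correct spelling here.

F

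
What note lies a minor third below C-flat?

Ab

C down a major third is Ab, so the target letter is A.
From Cb, a minor third is 3 semitones down: Ab.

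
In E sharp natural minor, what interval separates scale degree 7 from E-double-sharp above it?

Scale degree 7 of E# natural minor is D#.
D# up to E##: letters D→E make it a second; 3 semitones makes it augmented.

augmented second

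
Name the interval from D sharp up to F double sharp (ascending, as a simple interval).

The letter names run D→F, a span of 2 letter steps, so the interval is some kind of third.
D# to F## is 4 semitones. A major third is 4, so 4 makes it major.

major third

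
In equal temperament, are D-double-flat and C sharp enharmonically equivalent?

Dbb is pitch class 0; C# is pitch class 1.
The pitch classes differ (0 vs. 1), so they are not enharmonic equivalents.

No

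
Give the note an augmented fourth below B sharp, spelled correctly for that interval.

B down a perfect fourth is F#, so the target letter is F.
From B#, an augmented fourth is 6 semitones down: F#.

F#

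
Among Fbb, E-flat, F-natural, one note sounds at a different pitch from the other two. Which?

In 12-tone equal temperament, enharmonic equivalents share a pitch class. Fbb is pitch class 3; Eb is pitch class 3; F is pitch class 5.
Fbb and Eb share pitch class 3, while F is pitch class 5.

F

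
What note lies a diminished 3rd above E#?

G

E up a major third is G#, so the target letter is G.
From E#, a diminished third is 2 semitones up: G.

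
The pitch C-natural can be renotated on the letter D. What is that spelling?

Plain D sits 2 semitones above C, so on the letter D the same pitch needs a double flat: Dbb.

Dbb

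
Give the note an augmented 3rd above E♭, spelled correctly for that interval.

G#

E up a major third is G#, so the target letter is G.
From Eb, an augmented third is 5 semitones up: G#.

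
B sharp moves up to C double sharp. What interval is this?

The letter names run B→C, a span of 1 letter step, so the interval is some kind of second.
B# to C## is 2 semitones. A major second is 2, so 2 makes it major.

major second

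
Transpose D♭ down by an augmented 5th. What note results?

Gbb

D down a perfect fifth is G, so the target letter is G.
From Db, an augmented fifth is 8 semitones down: Gbb.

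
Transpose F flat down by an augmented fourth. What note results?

Cbb

A fourth below F lands on the letter C.
An augmented fourth spans 6 semitones, so Fb moves to pitch class 10. On the letter C that is Cbb.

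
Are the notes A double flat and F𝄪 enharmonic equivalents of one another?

Abb is pitch class 7; F## is pitch class 7.
All spellings map to pitch class 7, so they are enharmonically equivalent.

Yes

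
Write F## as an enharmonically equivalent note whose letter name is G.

G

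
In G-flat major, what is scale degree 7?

F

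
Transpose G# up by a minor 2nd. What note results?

A second above G lands on the letter A.
A minor second spans 1 semitone, so G# moves to pitch class 9. On the letter A that is A.

A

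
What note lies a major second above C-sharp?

C up a major second is D, so the target letter is D.
From C#, a major second is 2 semitones up: D#.

D#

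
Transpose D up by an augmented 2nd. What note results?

E#

A second above D lands on the letter E.
An augmented second spans 3 semitones, so D moves to pitch class 5. On the letter E that is E#.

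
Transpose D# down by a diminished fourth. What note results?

A fourth below D lands on the letter A.
A diminished fourth spans 4 semitones, so D# moves to pitch class 11. On the letter A that is A##.

A##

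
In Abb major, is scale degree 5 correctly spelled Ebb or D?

Each scale degree takes a distinct letter name. Degree 5 of a scale on A must use the letter E.
Ebb and D are enharmonically the same pitch, but only Ebb uses the letter E, so it is the correct spelling here.

Ebb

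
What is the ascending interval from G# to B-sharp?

major third

The letter names run G→B, a span of 2 letter steps, so the interval is some kind of third.
G# to B# is 4 semitones. A major third is 4, so 4 makes it major.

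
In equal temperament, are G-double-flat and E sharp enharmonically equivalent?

Gbb = pitch class 5 and E# = pitch class 5 — the same pitch class, so they are enharmonic equivalents.

Yes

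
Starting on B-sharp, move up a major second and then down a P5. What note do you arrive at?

F##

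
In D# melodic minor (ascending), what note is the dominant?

The D# melodic minor (ascending) scale runs D# E# F# G# A# B# C##.
Degree 5 is A#.

A#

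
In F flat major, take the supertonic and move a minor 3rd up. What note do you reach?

Bbb

The supertonic of Fb major is Gb.
A minor third (3 semitones) above Gb lands on the letter B, giving Bbb.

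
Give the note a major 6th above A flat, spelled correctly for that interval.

F

A up a major sixth is F#, so the target letter is F.
From Ab, a major sixth is 9 semitones up: F.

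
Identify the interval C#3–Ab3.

diminished sixth

The letter names run C→A, a span of 5 letter steps, so the interval is some kind of sixth.
C# to Ab is 7 semitones. A major sixth is 9, so 7 makes it diminished.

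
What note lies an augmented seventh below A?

Bbb

A down a major seventh is Bb, so the target letter is B.
From A, an augmented seventh is 12 semitones down: Bbb.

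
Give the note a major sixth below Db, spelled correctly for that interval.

D down a major sixth is F, so the target letter is F.
From Db, a major sixth is 9 semitones down: Fb.

Fb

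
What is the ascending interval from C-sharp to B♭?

diminished seventh

The letter names run C→B, a span of 6 letter steps, so the interval is some kind of seventh.
C# to Bb is 9 semitones. A major seventh is 11, so 9 makes it diminished.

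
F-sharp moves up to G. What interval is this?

minor second

The letter names run F→G, a span of 1 letter step, so the interval is some kind of second.
F# to G is 1 semitone. A major second is 2, so 1 makes it minor.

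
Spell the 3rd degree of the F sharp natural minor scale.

A

Degree 3 takes the letter 2 steps above F, which is A.
In natural minor, degree 3 sits 3 semitones above the tonic. F# + 3 semitones is pitch class 9, spelled on A as A.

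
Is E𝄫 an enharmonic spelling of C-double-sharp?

Yes

Ebb = pitch class 2 and C## = pitch class 2 — the same pitch class, so they are enharmonic equivalents.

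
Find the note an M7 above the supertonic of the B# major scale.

B##

The supertonic of B# major is C##.
A major seventh (11 semitones) above C## lands on the letter B, giving B##.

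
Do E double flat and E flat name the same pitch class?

Ebb is pitch class 2; Eb is pitch class 3.
The pitch classes differ (2 vs. 3), so they are not enharmonic equivalents.

No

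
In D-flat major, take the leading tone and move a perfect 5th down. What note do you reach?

The leading tone of Db major is C.
A perfect fifth (7 semitones) below C lands on the letter F, giving F.

F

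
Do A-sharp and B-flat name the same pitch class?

A# is pitch class 10; Bb is pitch class 10.
All spellings map to pitch class 10, so they are enharmonically equivalent.

Yes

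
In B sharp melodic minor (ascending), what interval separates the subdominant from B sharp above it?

perfect fifth

The subdominant of B# melodic minor (ascending) is E#.
E# up to B#: letters E→B make it a fifth; 7 semitones makes it perfect.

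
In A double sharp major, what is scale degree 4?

D##

Degree 4 takes the letter 3 steps above A, which is D.
In major, degree 4 sits 5 semitones above the tonic. A## + 5 semitones is pitch class 4, spelled on D as D##.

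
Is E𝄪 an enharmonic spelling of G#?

No

E## is pitch class 6; G# is pitch class 8.
The pitch classes differ (6 vs. 8), so they are not enharmonic equivalents.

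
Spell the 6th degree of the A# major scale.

F##

Degree 6 takes the letter 5 steps above A, which is F.
In major, degree 6 sits 9 semitones above the tonic. A# + 9 semitones is pitch class 7, spelled on F as F##.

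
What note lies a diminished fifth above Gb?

Dbb

A fifth above G lands on the letter D.
A diminished fifth spans 6 semitones, so Gb moves to pitch class 0. On the letter D that is Dbb.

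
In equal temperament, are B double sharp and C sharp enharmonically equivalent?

B## is pitch class 1; C# is pitch class 1.
All spellings map to pitch class 1, so they are enharmonically equivalent.

Yes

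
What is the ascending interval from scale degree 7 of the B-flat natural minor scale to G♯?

augmented seventh

Scale degree 7 of Bb natural minor is Ab.
Ab up to G#: letters A→G make it a seventh; 12 semitones makes it augmented.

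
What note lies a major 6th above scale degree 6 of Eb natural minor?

Ab

Scale degree 6 of Eb natural minor is Cb.
A major sixth (9 semitones) above Cb lands on the letter A, giving Ab.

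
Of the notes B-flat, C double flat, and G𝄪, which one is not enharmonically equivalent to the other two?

G##

In 12-tone equal temperament, enharmonic equivalents share a pitch class. Bb is pitch class 10; Cbb is pitch class 10; G## is pitch class 9.
Bb and Cbb share pitch class 10, while G## is pitch class 9.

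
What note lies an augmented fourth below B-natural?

B down a perfect fourth is F#, so the target letter is F.
From B, an augmented fourth is 6 semitones down: F.

F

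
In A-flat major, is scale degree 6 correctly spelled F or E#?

Each scale degree takes a distinct letter name. Degree 6 of a scale on A must use the letter F.
F and E# are enharmonically the same pitch, but only F uses the letter F, so it is the correct spelling here.

F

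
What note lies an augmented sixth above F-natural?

F up a major sixth is D, so the target letter is D.
From F, an augmented sixth is 10 semitones up: D#.

D#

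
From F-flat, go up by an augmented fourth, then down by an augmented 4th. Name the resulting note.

Fb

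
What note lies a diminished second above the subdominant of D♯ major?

The subdominant of D# major is G#.
A diminished second (0 semitones) above G# lands on the letter A, giving Ab.

Ab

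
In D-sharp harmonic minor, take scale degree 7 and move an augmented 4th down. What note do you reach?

G#

Scale degree 7 of D# harmonic minor is C##.
An augmented fourth (6 semitones) below C## lands on the letter G, giving G#.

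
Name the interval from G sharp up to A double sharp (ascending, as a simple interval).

Counting letters G–A gives a second.
G#→A## = 3 semitones, 1 wider than the major second (2), so augmented.

augmented second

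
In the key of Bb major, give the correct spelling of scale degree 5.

The Bb major scale runs Bb C D Eb F G A.
Degree 5 is F.

F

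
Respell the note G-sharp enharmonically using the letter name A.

Ab

Plain A sits 1 semitone above G#, so on the letter A the same pitch needs a flat: Ab.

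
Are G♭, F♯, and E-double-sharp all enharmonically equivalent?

Yes

Gb = pitch class 6 and F# = pitch class 6 and E## = pitch class 6 — the same pitch class, so they are enharmonic equivalents.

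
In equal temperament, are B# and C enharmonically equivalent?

Yes

B# is pitch class 0; C is pitch class 0.
All spellings map to pitch class 0, so they are enharmonically equivalent.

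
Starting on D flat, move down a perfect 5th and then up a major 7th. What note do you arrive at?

A perfect fifth down from Db is Gb (letter G, 7 semitones down).
A major seventh up from Gb is F (letter F, 11 semitones up).

F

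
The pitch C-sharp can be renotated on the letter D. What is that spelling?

Db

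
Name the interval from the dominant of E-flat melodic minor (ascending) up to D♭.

The dominant of Eb melodic minor (ascending) is Bb.
Bb up to Db: letters B→D make it a third; 3 semitones makes it minor.

minor third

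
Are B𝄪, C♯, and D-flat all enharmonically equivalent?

B## = pitch class 1 and C# = pitch class 1 and Db = pitch class 1 — the same pitch class, so they are enharmonic equivalents.

Yes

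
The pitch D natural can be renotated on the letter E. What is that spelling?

Plain E sits 2 semitones above D, so on the letter E the same pitch needs a double flat: Ebb.

Ebb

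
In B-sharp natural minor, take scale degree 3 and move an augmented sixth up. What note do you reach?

Scale degree 3 of B# natural minor is D#.
An augmented sixth (10 semitones) above D# lands on the letter B, giving B##.

B##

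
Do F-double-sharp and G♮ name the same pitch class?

Yes

F## is pitch class 7; G is pitch class 7.
All spellings map to pitch class 7, so they are enharmonically equivalent.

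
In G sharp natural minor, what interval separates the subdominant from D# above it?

major second

The subdominant of G# natural minor is C#.
C# up to D#: letters C→D make it a second; 2 semitones makes it major.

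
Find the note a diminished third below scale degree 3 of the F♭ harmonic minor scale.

Scale degree 3 of Fb harmonic minor is Abb.
A diminished third (2 semitones) below Abb lands on the letter F, giving F.

F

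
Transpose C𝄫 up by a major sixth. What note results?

Abb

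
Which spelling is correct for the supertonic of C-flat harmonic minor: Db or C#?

Each scale degree takes a distinct letter name. Degree 2 of a scale on C must use the letter D.
Db and C# are enharmonically the same pitch, but only Db uses the letter D, so it is the correct spelling here.

Db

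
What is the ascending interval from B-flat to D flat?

Counting letters B–C–D gives a third.
Bb→Db = 3 semitones, 1 narrower than the major third (4), so minor.

minor third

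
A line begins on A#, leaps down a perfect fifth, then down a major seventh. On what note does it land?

E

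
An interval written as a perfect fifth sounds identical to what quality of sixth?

diminished

A perfect fifth spans 7 semitones.
A sixth spanning 7 semitones is diminished (the major sixth is 9).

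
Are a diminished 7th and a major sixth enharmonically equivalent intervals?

Yes

A diminished seventh spans 9 semitones; a major sixth spans 9.
They are enharmonically equivalent.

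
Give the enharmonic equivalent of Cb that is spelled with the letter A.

Plain A sits 2 semitones below Cb, so on the letter A the same pitch needs a double sharp: A##.

A##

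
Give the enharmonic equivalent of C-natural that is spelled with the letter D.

Plain D sits 2 semitones above C, so on the letter D the same pitch needs a double flat: Dbb.

Dbb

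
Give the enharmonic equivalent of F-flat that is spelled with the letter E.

E

Plain E sits at the same pitch as Fb, so on the letter E the same pitch needs a natural: E.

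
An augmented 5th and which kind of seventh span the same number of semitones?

doubly diminished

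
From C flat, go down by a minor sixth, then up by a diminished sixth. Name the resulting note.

A minor sixth down from Cb is Eb (letter E, 8 semitones down).
A diminished sixth up from Eb is Cbb (letter C, 7 semitones up).

Cbb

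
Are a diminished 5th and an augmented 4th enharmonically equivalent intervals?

Yes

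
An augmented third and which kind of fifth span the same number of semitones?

doubly diminished

An augmented third spans 5 semitones.
A fifth spanning 5 semitones is doubly diminished (the perfect fifth is 7).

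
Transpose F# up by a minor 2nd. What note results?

G

F up a major second is G, so the target letter is G.
From F#, a minor second is 1 semitone up: G.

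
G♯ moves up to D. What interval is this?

Counting letters G–A–B–C–D gives a fifth.
G#→D = 6 semitones, 1 narrower than the perfect fifth (7), so diminished.

diminished fifth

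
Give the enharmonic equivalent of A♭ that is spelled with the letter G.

G#

Ab is pitch class 8. The letter G alone is pitch class 7.
To reach pitch class 8 from G requires an offset of +1 semitone, i.e. sharp: G#.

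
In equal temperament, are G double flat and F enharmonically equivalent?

Yes

Gbb = pitch class 5 and F = pitch class 5 — the same pitch class, so they are enharmonic equivalents.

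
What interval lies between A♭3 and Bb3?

Counting letters A–B gives a second.
Ab→Bb = 2 semitones, exactly the major second.

major second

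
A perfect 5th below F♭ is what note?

A fifth below F lands on the letter B.
A perfect fifth spans 7 semitones, so Fb moves to pitch class 9. On the letter B that is Bbb.

Bbb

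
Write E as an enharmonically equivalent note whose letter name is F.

Fb

Plain F sits 1 semitone above E, so on the letter F the same pitch needs a flat: Fb.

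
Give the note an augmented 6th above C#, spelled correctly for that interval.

C up a major sixth is A, so the target letter is A.
From C#, an augmented sixth is 10 semitones up: A##.

A##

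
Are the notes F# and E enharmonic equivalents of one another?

F# is pitch class 6; E is pitch class 4.
The pitch classes differ (6 vs. 4), so they are not enharmonic equivalents.

No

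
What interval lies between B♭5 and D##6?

doubly augmented third

Counting letters B–C–D gives a third.
Bb→D## = 6 semitones, 2 wider than the major third (4), so doubly augmented.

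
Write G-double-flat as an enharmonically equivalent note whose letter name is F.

Gbb is pitch class 5. The letter F alone is pitch class 5.
Pitch class 5 on F needs no accidental: F.

F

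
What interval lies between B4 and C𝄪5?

Counting letters B–C gives a second.
B→C## = 3 semitones, 1 wider than the major second (2), so augmented.

augmented second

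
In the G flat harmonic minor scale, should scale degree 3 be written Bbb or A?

Bbb

Each scale degree takes a distinct letter name. Degree 3 of a scale on G must use the letter B.
Bbb and A are enharmonically the same pitch, but only Bbb uses the letter B, so it is the correct spelling here.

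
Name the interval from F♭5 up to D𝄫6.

The letter names run F→D, a span of 5 letter steps, so the interval is some kind of sixth.
Fb to Dbb is 8 semitones. A major sixth is 9, so 8 makes it minor.

minor sixth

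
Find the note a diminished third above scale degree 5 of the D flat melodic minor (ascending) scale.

Cbb

Scale degree 5 of Db melodic minor (ascending) is Ab.
A diminished third (2 semitones) above Ab lands on the letter C, giving Cbb.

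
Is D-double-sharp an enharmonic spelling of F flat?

D## = pitch class 4 and Fb = pitch class 4 — the same pitch class, so they are enharmonic equivalents.

Yes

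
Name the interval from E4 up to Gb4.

Counting letters E–F–G gives a third.
E→Gb = 2 semitones, 2 narrower than the major third (4), so diminished.

diminished third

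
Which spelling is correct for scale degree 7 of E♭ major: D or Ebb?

D

Each scale degree takes a distinct letter name. Degree 7 of a scale on E must use the letter D.
D and Ebb are enharmonically the same pitch, but only D uses the letter D, so it is the correct spelling here.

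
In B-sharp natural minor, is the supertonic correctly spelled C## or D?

C##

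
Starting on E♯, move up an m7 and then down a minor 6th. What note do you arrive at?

F##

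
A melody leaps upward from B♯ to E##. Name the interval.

augmented fourth

The letter names run B→E, a span of 3 letter steps, so the interval is some kind of fourth.
B# to E## is 6 semitones. A perfect fourth is 5, so 6 makes it augmented.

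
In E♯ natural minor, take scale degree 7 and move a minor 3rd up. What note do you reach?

F#

Scale degree 7 of E# natural minor is D#.
A minor third (3 semitones) above D# lands on the letter F, giving F#.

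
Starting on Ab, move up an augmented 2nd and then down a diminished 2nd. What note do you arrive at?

A##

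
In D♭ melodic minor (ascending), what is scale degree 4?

Gb

The Db melodic minor (ascending) scale runs Db Eb Fb Gb Ab Bb C.
Degree 4 is Gb.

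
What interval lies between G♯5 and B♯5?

Counting letters G–A–B gives a third.
G#→B# = 4 semitones, exactly the major third.

major third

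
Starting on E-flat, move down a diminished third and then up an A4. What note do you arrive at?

F##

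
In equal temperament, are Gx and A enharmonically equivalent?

G## = pitch class 9 and A = pitch class 9 — the same pitch class, so they are enharmonic equivalents.

Yes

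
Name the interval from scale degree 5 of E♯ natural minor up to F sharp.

diminished fifth

Scale degree 5 of E# natural minor is B#.
B# up to F#: letters B→F make it a fifth; 6 semitones makes it diminished.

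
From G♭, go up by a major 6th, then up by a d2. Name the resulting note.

Fbb

A major sixth up from Gb is Eb (letter E, 9 semitones up).
A diminished second up from Eb is Fbb (letter F, 0 semitones up).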